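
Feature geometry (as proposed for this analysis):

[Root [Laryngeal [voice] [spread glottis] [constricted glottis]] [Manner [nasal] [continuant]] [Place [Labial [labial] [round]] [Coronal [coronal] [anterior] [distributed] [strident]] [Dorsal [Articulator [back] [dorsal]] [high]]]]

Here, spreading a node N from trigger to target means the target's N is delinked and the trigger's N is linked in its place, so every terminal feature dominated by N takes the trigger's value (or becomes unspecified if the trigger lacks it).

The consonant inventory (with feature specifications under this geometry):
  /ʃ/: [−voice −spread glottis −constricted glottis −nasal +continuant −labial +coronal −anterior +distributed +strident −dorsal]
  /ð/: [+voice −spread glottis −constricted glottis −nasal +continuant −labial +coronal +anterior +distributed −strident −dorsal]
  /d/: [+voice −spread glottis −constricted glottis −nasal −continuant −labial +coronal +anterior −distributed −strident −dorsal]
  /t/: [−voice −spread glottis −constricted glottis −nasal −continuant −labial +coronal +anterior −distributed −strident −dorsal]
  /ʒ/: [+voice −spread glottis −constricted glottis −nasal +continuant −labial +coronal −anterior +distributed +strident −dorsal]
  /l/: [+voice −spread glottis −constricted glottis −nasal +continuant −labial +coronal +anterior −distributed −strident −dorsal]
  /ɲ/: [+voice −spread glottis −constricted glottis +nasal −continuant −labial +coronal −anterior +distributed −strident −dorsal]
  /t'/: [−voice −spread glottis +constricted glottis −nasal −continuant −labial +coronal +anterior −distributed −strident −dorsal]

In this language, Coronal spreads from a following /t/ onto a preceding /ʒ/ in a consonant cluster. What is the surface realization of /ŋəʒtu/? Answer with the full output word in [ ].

[ŋəltu]

The Coronal node dominates the terminals [coronal], [anterior], [distributed], [strident].
The target acquires /t/'s values for everything under Coronal — [+coronal], [+anterior], [−distributed], [−strident] — while keeping its own [voice], [spread glottis], [constricted glottis], ….
Among the inventory, only /l/ has exactly this specification, giving the surface form [ŋəltu].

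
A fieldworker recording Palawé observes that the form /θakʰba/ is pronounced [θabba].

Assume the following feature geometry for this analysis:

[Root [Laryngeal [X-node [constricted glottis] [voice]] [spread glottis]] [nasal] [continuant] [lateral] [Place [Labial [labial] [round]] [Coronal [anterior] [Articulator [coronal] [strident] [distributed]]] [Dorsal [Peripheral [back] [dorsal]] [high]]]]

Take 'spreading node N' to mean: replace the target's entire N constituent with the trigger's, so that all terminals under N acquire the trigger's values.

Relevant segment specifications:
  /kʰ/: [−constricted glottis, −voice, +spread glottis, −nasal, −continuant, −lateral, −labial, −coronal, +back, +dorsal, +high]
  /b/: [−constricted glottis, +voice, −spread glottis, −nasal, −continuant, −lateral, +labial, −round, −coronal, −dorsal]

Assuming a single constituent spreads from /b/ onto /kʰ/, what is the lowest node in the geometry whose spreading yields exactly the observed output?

/kʰ/ and [b] differ in [voice], [spread glottis], [labial], [round], [dorsal], [high], [back]; every other specified feature is identical.
Tracing each changed feature up the tree, the paths first meet at Root; any lower node misses at least one of them.
If Root spreads, every terminal under it takes /b/'s value, producing [b] as observed.

Root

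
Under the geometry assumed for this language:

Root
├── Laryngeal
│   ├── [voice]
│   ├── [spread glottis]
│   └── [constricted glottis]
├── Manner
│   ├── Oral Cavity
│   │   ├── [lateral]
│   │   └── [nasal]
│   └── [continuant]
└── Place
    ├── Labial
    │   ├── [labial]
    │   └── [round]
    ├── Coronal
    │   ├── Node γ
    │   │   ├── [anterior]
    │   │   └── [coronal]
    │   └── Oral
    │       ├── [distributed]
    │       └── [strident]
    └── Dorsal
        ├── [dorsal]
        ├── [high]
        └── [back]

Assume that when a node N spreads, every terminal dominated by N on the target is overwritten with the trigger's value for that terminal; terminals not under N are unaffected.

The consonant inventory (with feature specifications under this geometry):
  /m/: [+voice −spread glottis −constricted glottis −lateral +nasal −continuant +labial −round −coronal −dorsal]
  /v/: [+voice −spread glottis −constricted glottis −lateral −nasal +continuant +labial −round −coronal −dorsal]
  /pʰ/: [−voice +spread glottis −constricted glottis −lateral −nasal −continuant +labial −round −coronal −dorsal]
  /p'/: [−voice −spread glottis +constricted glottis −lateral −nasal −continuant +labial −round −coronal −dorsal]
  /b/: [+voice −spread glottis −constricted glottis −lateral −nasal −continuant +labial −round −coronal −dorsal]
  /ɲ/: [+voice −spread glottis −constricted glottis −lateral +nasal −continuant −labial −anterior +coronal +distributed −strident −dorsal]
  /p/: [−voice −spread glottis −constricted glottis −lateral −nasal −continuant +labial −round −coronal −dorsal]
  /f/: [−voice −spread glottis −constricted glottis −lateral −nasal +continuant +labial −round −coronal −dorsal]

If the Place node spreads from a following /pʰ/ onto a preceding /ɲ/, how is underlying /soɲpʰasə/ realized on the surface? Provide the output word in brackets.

[sompʰasə]

Place immediately or transitively dominates [labial], [round], [anterior], [coronal], [distributed], [strident], [dorsal], [high], [back].
Spreading Place from /pʰ/ onto /ɲ/ replaces those values with /pʰ/'s: [+labial], [−round], [−coronal], [−dorsal]. Features outside Place ([voice], [spread glottis], [constricted glottis], …) stay as in /ɲ/.
This feature bundle is that of [m], so /soɲpʰasə/ surfaces as [sompʰasə].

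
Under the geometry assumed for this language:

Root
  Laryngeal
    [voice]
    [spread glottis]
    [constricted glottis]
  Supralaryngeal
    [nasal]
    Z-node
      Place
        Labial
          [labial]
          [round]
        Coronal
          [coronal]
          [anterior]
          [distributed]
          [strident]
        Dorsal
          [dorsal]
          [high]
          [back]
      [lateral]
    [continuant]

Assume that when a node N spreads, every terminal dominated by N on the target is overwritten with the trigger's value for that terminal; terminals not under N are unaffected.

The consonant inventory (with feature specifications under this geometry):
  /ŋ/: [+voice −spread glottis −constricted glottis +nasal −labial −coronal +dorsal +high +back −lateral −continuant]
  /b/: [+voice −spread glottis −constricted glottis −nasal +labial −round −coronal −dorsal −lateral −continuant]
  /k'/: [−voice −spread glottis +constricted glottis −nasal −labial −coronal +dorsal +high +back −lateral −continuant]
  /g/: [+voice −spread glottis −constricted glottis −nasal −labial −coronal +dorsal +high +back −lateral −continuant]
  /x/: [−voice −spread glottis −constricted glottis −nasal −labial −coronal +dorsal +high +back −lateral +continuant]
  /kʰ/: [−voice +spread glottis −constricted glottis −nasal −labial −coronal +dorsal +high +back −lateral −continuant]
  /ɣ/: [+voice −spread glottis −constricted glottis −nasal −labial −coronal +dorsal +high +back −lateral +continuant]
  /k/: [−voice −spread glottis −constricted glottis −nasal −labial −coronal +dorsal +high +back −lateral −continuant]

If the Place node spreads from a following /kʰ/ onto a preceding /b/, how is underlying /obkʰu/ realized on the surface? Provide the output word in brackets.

Place immediately or transitively dominates [labial], [round], [coronal], [anterior], [distributed], [strident], [dorsal], [high], [back].
After delinking /b/'s Place and linking /kʰ/'s, the affected terminals become [−labial], [−coronal], [+dorsal], [+high], [+back]; [voice], [spread glottis], [constricted glottis], … (outside Place) are retained from /b/.
This feature bundle is that of [g], so /obkʰu/ surfaces as [ogkʰu].

[ogkʰu]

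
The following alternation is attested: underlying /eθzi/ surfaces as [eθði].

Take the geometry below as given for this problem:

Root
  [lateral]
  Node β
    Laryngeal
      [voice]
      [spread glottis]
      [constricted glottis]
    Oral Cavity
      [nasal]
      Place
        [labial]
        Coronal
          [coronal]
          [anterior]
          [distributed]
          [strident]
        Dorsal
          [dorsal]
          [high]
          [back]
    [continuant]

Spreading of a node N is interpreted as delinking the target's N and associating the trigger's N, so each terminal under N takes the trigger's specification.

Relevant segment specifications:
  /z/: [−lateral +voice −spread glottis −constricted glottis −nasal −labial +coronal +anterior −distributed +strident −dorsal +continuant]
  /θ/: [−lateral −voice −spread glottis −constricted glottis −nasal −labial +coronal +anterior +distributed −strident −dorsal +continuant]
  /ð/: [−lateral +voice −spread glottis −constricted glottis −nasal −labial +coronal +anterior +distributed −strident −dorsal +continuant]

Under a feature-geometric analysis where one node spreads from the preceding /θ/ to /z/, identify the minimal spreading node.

Coronal

Comparing /z/ with its surface form [ð], the features that change are [distributed], [strident].
In this geometry the lowest node dominating all of them is Coronal: every daughter of Coronal dominates only a proper subset, so no lower node suffices.
Spreading Coronal from /θ/ overwrites each of those terminals with /θ/'s values, yielding exactly [ð].
[voice], a feature on which the two segments disagree outside Coronal, is unchanged — nothing dominating it spread, and Coronal is the minimal sufficient constituent.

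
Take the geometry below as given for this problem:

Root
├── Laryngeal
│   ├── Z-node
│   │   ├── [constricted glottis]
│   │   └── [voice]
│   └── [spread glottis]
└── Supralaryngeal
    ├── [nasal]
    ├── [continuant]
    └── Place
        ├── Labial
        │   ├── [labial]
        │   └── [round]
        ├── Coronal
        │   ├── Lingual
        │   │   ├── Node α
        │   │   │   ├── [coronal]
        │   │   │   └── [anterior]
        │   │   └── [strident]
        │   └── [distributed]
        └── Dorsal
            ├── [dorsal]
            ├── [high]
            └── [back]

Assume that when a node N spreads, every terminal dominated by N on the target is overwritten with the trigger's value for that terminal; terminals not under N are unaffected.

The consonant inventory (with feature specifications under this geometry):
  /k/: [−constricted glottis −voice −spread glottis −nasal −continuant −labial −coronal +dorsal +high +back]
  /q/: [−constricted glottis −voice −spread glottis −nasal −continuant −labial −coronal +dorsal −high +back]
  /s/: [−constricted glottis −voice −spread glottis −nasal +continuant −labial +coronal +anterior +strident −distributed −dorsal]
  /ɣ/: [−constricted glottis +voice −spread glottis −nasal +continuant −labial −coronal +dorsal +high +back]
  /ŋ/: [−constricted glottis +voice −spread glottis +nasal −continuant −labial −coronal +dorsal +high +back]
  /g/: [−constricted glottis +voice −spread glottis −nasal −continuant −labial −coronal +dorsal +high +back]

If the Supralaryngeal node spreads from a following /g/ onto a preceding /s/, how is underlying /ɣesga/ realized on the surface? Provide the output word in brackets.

Supralaryngeal immediately or transitively dominates [nasal], [continuant], [labial], [round], [coronal], [anterior], [strident], [distributed], [dorsal], [high], [back].
Spreading Supralaryngeal from /g/ onto /s/ replaces those values with /g/'s: [−nasal], [−continuant], [−labial], [−coronal], [+dorsal], [+high], [+back]. Features outside Supralaryngeal ([constricted glottis], [voice], [spread glottis]) stay as in /s/.
The resulting bundle matches /k/ in the inventory; substituting it for /s/ gives [ɣekga].

[ɣekga]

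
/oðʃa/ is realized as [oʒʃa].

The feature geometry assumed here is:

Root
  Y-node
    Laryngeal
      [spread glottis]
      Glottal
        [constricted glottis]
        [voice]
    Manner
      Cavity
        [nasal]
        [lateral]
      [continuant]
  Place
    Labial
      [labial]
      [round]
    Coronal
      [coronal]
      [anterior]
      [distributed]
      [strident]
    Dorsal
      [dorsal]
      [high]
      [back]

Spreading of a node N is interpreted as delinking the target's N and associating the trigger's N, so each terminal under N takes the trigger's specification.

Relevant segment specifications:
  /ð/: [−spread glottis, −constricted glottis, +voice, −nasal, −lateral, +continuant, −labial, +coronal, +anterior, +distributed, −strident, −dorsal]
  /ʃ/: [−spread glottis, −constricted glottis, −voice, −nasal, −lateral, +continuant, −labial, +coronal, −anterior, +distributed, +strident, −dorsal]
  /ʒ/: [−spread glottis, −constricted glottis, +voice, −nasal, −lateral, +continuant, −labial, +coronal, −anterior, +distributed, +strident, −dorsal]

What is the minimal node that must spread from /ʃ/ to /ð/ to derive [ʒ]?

/ð/ and [ʒ] differ in [anterior], [strident]; every other specified feature is identical.
The smallest constituent containing every changed terminal is Coronal — each of its daughters lacks at least one of the affected features.
Delinking /ð/'s Coronal and associating /ʃ/'s Coronal gives precisely the feature bundle of [ʒ].
[voice], a feature on which the two segments disagree outside Coronal, is unchanged — nothing dominating it spread, and Coronal is the minimal sufficient constituent.

Coronal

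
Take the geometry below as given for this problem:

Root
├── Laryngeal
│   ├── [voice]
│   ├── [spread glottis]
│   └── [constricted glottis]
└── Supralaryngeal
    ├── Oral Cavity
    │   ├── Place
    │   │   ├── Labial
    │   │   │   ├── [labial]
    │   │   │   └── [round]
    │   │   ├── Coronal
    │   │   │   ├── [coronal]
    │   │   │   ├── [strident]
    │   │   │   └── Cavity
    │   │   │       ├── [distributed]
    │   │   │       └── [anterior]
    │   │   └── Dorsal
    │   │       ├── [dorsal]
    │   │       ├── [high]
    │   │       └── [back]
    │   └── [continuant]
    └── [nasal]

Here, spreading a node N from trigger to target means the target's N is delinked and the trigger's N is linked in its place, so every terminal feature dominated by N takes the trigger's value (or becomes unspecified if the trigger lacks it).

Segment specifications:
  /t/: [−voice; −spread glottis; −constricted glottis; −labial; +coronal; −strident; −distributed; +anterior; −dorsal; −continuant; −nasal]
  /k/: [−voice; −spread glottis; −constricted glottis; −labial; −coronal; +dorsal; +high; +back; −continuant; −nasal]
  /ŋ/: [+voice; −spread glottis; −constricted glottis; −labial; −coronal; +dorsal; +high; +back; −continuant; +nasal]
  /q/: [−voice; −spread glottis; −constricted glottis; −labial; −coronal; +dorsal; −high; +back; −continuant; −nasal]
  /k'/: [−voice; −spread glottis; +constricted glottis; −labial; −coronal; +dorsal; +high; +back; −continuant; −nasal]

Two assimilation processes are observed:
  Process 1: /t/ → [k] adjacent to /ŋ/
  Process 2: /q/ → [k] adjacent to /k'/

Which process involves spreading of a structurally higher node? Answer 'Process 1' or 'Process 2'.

Process 1

Process 1: the features that change are [coronal], [anterior], [distributed], [strident], [dorsal], [high], [back]; the minimal node is Place (depth 3).
Process 2 alters [high]; the lowest dominating node is [high] (depth 5 from Root).
Depth 3 < depth 5; Process 1 involves the structurally higher constituent Place.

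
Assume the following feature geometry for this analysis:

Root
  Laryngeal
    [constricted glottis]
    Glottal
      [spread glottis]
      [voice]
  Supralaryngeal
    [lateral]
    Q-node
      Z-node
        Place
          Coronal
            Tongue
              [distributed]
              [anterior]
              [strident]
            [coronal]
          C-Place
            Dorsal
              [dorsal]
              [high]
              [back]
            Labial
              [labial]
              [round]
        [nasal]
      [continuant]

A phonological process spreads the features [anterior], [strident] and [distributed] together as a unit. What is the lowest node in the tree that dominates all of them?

[anterior]: Root / Supralaryngeal / Q-node / Z-node / Place / Coronal / Tongue / [anterior].
[strident]: Root / Supralaryngeal / Q-node / Z-node / Place / Coronal / Tongue / [strident].
[distributed]: Root / Supralaryngeal / Q-node / Z-node / Place / Coronal / Tongue / [distributed].
The lowest node appearing on every path is Tongue; each proper daughter of Tongue fails to dominate at least one of the listed features.

Tongue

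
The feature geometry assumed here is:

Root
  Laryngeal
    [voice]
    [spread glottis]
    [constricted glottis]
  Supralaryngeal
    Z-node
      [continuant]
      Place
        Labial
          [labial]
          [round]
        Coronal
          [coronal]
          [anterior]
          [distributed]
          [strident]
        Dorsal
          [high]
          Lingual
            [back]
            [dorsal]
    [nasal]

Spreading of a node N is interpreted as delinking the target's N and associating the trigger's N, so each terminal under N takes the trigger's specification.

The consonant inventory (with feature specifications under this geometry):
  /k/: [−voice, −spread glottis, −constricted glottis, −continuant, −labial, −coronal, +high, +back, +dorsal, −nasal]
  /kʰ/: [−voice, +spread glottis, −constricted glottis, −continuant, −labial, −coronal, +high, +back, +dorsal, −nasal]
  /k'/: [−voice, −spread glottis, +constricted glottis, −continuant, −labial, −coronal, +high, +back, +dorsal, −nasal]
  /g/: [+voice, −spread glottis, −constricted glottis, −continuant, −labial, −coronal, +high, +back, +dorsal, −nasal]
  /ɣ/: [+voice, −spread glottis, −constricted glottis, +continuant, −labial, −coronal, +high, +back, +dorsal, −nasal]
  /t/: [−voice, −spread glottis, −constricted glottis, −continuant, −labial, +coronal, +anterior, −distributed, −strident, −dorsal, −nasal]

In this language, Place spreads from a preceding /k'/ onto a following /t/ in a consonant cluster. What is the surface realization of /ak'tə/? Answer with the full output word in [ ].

Terminals under Place in this geometry: [labial], [round], [coronal], [anterior], [distributed], [strident], [high], [back], [dorsal].
After delinking /t/'s Place and linking /k'/'s, the affected terminals become [−labial], [−coronal], [+high], [+back], [+dorsal]; [voice], [spread glottis], [constricted glottis], … (outside Place) are retained from /t/.
The resulting bundle matches /k/ in the inventory; substituting it for /t/ gives [ak'kə].

[ak'kə]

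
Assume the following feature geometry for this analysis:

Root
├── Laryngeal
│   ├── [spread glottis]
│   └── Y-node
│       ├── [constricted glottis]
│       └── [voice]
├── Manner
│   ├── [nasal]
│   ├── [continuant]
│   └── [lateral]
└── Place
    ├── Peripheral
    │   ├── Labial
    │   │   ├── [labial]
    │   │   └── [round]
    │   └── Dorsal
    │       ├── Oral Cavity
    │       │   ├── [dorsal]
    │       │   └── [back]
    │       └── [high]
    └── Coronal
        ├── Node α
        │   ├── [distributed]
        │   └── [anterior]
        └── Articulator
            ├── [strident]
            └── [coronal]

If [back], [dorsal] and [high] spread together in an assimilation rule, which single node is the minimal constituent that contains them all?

Dorsal

[back] is immediately dominated by Oral Cavity.
[dorsal] is immediately dominated by Oral Cavity.
[high] is immediately dominated by Dorsal.
Dorsal is the lowest common ancestor — every listed feature sits under it, and no single subconstituent of Dorsal covers them all.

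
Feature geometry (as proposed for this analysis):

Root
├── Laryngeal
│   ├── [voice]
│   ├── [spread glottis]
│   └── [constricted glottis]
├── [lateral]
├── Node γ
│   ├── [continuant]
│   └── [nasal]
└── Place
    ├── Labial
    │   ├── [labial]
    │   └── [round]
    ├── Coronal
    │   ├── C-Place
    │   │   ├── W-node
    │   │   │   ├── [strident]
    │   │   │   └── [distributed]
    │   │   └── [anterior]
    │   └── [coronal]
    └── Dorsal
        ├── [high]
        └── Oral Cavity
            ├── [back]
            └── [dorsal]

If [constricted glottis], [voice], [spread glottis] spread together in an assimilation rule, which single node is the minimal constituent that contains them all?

Laryngeal

[constricted glottis]: Root → Laryngeal → [constricted glottis].
[voice]: Root → Laryngeal → [voice].
[spread glottis]: Root → Laryngeal → [spread glottis].
The lowest node appearing on every path is Laryngeal; each proper daughter of Laryngeal fails to dominate at least one of the listed features.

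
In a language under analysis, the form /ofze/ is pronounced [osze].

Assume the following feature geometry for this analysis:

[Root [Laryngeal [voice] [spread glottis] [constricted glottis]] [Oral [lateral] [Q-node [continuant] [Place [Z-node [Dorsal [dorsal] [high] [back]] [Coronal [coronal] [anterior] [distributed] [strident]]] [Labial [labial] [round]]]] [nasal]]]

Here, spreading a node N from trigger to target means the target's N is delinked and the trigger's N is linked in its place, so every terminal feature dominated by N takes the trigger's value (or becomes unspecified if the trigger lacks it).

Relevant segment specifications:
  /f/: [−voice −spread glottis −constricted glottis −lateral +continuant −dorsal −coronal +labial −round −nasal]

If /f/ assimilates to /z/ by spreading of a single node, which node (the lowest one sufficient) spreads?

Feature comparison: [labial], [round], [coronal], [anterior], [distributed], [strident] differ between /f/ and [s]; the remaining terminals match.
In this geometry the lowest node dominating all of them is Place: every daughter of Place dominates only a proper subset, so no lower node suffices.
Delinking /f/'s Place and associating /z/'s Place gives precisely the feature bundle of [s].
[voice], a feature on which the two segments disagree outside Place, is unchanged — nothing dominating it spread, and Place is the minimal sufficient constituent.

Place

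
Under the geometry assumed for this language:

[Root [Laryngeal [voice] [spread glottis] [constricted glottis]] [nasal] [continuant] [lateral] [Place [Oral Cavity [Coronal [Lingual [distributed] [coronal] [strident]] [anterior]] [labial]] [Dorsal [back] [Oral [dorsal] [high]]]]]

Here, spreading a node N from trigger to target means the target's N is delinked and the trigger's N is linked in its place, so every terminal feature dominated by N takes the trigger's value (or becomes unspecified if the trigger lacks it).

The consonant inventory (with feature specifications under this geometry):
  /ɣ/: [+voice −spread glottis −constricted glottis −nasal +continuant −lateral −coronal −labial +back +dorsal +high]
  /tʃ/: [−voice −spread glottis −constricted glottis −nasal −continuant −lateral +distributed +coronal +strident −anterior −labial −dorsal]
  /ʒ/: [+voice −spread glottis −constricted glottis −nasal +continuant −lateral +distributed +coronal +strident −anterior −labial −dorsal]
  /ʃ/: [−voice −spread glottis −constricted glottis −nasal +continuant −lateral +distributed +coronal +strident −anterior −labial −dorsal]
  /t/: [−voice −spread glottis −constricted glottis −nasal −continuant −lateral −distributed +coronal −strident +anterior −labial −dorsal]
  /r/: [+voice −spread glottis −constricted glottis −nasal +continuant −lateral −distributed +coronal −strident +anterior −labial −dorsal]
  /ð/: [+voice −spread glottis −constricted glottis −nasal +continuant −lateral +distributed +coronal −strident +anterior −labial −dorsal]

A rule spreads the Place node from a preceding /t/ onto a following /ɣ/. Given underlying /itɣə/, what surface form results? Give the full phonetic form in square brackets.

Terminals under Place in this geometry: [distributed], [coronal], [strident], [anterior], [labial], [back], [dorsal], [high].
Spreading Place from /t/ onto /ɣ/ replaces those values with /t/'s: [−distributed], [+coronal], [−strident], [+anterior], [−labial], [−dorsal]. Features outside Place ([voice], [spread glottis], [constricted glottis], …) stay as in /ɣ/.
Among the inventory, only /r/ has exactly this specification, giving the surface form [itrə].

[itrə]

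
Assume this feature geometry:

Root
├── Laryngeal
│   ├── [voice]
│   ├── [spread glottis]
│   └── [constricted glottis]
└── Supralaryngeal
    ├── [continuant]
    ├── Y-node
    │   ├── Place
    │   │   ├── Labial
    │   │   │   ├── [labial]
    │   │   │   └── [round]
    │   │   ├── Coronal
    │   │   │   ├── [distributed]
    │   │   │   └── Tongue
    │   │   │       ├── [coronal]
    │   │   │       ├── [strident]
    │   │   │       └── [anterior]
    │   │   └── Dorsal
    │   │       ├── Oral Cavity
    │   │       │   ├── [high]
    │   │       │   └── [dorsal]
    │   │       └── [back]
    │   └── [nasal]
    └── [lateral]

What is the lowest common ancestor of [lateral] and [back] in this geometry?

Supralaryngeal

[lateral]: Root > Supralaryngeal > [lateral].
[back]: Root > Supralaryngeal > Y-node > Place > Dorsal > [back].
Supralaryngeal is the lowest common ancestor — every listed feature sits under it, and no single subconstituent of Supralaryngeal covers them all.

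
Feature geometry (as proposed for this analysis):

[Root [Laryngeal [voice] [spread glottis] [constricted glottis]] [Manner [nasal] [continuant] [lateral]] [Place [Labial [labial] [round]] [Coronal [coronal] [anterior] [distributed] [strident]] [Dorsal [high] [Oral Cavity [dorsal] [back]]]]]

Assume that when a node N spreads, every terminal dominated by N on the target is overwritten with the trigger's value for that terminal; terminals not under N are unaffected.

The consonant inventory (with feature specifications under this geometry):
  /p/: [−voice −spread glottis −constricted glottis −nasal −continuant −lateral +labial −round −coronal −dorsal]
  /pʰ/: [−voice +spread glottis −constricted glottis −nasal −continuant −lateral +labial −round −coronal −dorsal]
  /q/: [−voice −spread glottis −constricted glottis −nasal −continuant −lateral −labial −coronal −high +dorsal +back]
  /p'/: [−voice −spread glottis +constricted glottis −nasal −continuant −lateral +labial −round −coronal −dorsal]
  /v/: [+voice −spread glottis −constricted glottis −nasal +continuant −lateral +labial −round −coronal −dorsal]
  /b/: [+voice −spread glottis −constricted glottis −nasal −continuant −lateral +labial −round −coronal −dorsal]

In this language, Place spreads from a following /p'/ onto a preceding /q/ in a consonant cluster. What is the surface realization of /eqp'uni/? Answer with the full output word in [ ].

[epp'uni]

Terminals under Place in this geometry: [labial], [round], [coronal], [anterior], [distributed], [strident], [high], [dorsal], [back].
After delinking /q/'s Place and linking /p'/'s, the affected terminals become [+labial], [−round], [−coronal], [−dorsal]; [voice], [spread glottis], [constricted glottis], … (outside Place) are retained from /q/.
This feature bundle is that of [p], so /eqp'uni/ surfaces as [epp'uni].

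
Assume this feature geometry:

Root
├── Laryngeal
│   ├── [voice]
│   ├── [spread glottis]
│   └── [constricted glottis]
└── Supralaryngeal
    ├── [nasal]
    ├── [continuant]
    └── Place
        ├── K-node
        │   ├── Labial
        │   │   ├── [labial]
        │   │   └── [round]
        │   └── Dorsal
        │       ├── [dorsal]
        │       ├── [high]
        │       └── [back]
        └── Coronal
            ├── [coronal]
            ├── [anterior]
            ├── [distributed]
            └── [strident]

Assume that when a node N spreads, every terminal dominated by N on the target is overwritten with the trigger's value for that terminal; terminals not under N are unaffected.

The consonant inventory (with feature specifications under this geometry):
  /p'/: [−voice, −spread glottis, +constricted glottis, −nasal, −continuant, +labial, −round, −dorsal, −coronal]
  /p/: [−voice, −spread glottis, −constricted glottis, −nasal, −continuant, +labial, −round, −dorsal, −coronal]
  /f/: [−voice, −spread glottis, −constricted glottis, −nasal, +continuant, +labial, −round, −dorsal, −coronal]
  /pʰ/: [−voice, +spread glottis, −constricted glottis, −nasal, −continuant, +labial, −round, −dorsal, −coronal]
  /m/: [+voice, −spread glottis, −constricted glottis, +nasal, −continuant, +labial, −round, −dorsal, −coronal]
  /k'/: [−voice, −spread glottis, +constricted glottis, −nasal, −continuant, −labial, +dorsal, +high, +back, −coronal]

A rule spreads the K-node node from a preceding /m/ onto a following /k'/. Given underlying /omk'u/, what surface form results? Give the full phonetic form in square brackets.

The K-node node dominates the terminals [labial], [round], [dorsal], [high], [back].
After delinking /k'/'s K-node and linking /m/'s, the affected terminals become [+labial], [−round], [−dorsal]; [voice], [spread glottis], [constricted glottis], … (outside K-node) are retained from /k'/.
Among the inventory, only /p'/ has exactly this specification, giving the surface form [omp'u].

[omp'u]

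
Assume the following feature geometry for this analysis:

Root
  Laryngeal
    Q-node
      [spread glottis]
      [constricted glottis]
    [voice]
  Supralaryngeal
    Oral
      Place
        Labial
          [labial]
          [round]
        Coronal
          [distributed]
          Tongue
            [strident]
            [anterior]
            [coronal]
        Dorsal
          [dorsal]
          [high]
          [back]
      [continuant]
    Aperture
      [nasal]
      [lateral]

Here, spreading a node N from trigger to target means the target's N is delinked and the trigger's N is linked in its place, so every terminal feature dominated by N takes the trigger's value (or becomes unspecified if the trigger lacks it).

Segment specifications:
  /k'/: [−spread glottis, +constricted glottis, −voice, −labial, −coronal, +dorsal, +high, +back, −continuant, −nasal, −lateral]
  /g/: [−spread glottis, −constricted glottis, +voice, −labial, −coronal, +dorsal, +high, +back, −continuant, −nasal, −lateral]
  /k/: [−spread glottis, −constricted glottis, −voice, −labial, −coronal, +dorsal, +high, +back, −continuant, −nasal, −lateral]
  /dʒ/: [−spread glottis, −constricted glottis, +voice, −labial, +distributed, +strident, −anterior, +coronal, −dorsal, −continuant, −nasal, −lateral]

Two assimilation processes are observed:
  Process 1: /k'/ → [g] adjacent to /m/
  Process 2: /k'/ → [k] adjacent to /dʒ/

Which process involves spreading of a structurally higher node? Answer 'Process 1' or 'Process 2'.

Process 1

Process 1 alters [voice], [constricted glottis]; the lowest common ancestor is Laryngeal (depth 1 from Root).
Process 2: the feature that changes is [constricted glottis]; the minimal node is [constricted glottis] (depth 3).
Laryngeal (depth 1) sits above [constricted glottis] (depth 3), making Process 1 the one with the higher spreading node.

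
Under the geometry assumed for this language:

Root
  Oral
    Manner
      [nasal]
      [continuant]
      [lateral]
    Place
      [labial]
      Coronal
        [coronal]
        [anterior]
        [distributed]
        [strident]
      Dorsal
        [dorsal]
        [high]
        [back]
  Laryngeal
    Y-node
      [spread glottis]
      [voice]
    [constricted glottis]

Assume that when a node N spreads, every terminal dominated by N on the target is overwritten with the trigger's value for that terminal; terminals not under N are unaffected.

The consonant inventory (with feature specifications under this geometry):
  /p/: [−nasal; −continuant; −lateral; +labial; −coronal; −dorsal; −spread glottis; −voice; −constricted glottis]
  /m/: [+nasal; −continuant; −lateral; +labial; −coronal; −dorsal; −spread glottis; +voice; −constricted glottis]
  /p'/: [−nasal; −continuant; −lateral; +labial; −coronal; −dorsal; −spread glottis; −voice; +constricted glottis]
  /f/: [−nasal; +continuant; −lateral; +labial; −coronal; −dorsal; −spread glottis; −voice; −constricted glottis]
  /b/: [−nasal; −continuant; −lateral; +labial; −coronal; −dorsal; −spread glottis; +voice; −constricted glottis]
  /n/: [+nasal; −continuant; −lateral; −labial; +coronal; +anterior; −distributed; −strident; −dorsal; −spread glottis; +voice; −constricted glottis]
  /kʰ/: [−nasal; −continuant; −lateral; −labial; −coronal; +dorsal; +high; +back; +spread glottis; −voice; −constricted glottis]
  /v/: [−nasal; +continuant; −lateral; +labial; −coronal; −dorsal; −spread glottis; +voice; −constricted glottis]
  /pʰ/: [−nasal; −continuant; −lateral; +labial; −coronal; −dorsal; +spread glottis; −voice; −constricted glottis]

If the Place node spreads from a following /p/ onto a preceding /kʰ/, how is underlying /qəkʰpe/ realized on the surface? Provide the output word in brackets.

[qəpʰpe]

Terminals under Place in this geometry: [labial], [coronal], [anterior], [distributed], [strident], [dorsal], [high], [back].
Spreading Place from /p/ onto /kʰ/ replaces those values with /p/'s: [+labial], [−coronal], [−dorsal]. Features outside Place ([nasal], [continuant], [lateral], …) stay as in /kʰ/.
Among the inventory, only /pʰ/ has exactly this specification, giving the surface form [qəpʰpe].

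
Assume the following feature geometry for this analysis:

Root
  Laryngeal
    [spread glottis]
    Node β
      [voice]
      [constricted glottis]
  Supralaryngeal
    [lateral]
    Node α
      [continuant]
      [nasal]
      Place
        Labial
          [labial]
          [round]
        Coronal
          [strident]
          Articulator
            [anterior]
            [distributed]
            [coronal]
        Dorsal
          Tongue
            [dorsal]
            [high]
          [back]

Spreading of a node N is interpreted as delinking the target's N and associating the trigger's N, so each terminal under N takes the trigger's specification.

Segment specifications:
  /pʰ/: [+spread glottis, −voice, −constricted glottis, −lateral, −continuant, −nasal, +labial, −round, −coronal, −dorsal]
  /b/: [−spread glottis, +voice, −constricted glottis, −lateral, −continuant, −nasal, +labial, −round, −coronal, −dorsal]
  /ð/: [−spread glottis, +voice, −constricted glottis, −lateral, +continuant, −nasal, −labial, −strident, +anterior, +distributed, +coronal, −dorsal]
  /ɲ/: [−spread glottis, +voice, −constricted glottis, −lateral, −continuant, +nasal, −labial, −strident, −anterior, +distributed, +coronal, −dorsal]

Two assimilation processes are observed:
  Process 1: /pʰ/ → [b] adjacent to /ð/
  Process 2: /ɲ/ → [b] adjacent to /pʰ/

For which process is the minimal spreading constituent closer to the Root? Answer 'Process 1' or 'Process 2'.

Process 1

Process 1 alters [voice], [spread glottis]; the lowest common ancestor is Laryngeal (depth 1 from Root).
Process 2: the features that change are [nasal], [labial], [round], [coronal], [anterior], [distributed], [strident]; the minimal node is Node α (depth 2).
Laryngeal (depth 1) sits above Node α (depth 2), making Process 1 the one with the higher spreading node.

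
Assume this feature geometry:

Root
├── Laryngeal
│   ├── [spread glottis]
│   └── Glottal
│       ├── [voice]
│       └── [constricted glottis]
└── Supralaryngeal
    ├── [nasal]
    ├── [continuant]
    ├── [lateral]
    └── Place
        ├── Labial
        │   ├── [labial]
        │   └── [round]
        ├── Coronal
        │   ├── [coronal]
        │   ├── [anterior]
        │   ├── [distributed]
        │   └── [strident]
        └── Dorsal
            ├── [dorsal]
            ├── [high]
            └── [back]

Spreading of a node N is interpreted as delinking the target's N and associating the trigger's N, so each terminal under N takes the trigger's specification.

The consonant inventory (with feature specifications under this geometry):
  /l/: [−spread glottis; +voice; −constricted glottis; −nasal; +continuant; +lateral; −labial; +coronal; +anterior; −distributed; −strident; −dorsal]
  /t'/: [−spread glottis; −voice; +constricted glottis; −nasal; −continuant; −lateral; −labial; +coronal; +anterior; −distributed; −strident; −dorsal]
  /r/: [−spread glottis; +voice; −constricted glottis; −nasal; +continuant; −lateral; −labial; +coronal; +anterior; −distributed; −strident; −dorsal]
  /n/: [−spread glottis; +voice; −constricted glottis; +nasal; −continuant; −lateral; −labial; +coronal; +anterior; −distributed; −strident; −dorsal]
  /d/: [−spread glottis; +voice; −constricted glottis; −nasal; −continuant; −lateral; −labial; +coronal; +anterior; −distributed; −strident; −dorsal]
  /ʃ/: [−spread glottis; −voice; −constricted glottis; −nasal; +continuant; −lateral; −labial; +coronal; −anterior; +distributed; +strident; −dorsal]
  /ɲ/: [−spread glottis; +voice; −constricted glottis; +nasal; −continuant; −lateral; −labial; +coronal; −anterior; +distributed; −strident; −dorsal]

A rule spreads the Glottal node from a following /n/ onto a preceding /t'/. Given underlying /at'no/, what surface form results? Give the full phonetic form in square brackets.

[adno]

Terminals under Glottal in this geometry: [voice], [constricted glottis].
The target acquires /n/'s values for everything under Glottal — [+voice], [−constricted glottis] — while keeping its own [spread glottis], [nasal], [continuant], ….
This feature bundle is that of [d], so /at'no/ surfaces as [adno].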